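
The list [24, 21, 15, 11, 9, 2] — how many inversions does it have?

15

Sweep left to right; for each value list the smaller values that follow it:
24 → 21, 15, 11, 9, 2 → 5
21 → 15, 11, 9, 2 → 4
15 → 11, 9, 2 → 3
11 → 9, 2 → 2
9 → 2 → 1
2 → none → 0
Sum: 5 + 4 + 3 + 2 + 1 + 0 = 15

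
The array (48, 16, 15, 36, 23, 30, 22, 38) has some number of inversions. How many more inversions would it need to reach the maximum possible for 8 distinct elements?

15

Maximum inversions for 8 distinct elements is C(8, 2) = 8·7/2 = 28.
Current inversions — for each element, count later smaller elements:
48: 7
16: 1
15: 0
36: 3
23: 1
30: 1
22: 0
38: 0
Current total: 7 + 1 + 0 + 3 + 1 + 1 + 0 + 0 = 13
Shortfall: 28 − 13 = 15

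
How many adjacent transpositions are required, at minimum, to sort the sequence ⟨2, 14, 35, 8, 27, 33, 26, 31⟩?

9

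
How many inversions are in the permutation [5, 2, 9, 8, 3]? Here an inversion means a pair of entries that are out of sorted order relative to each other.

Inversion pairs (indices are 1-based):
(1,2): 5 > 2
(1,5): 5 > 3
(3,4): 9 > 8
(3,5): 9 > 3
(4,5): 8 > 3
That's 5 pairs.

5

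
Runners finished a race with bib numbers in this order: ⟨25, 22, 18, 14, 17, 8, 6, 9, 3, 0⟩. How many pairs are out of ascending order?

Inversions: 42

For each element, count later entries that are smaller:
25 → 22, 18, 14, 17, 8, 6, 9, 3, 0 → 9
22 → 18, 14, 17, 8, 6, 9, 3, 0 → 8
18 → 14, 17, 8, 6, 9, 3, 0 → 7
14 → 8, 6, 9, 3, 0 → 5
17 → 8, 6, 9, 3, 0 → 5
8 → 6, 3, 0 → 3
6 → 3, 0 → 2
9 → 3, 0 → 2
3 → 0 → 1
0 → none → 0
Sum: 9 + 8 + 7 + 5 + 5 + 3 + 2 + 2 + 1 + 0 = 42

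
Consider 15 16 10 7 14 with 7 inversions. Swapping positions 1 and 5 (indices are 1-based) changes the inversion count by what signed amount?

-1

Positions 1 and 5 hold 15 and 14; after swapping, the array is [14, 16, 10, 7, 15].
Count, for each position, how many later elements it exceeds:
14: 2
16: 3
10: 1
7: 0
15: 0
Sum: 2 + 3 + 1 + 0 + 0 = 6
Change: 6 − 7 = -1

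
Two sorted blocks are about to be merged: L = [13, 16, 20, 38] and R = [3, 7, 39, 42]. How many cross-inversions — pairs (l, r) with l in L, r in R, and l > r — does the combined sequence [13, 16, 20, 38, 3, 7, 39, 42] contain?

There are 8 split inversions.

For each element r of the right run, count left-run elements greater than r:
r = 3: 13, 16, 20, 38 → 4
r = 7: 13, 16, 20, 38 → 4
r = 39: none → 0
r = 42: none → 0
Cross-inversions: 4 + 4 + 0 + 0 = 8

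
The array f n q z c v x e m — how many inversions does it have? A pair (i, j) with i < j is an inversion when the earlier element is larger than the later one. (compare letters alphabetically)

Sweep left to right; for each value list the smaller values that follow it:
f: 2
n: 3
q: 3
z: 5
c: 0
v: 2
x: 2
e: 0
m: 0
Sum: 2 + 3 + 3 + 5 + 0 + 2 + 2 + 0 + 0 = 17

17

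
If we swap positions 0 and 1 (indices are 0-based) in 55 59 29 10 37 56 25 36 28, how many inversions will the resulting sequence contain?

24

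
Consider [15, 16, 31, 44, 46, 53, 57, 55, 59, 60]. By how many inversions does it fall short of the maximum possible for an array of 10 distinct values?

Maximum inversions for 10 distinct elements is C(10, 2) = 10·9/2 = 45.
Current inversions — for each element, count later smaller elements:
15: 0
16: 0
31: 0
44: 0
46: 0
53: 0
57: 1
55: 0
59: 0
60: 0
Current total: 0 + 0 + 0 + 0 + 0 + 0 + 1 + 0 + 0 + 0 = 1
Shortfall: 45 − 1 = 44

44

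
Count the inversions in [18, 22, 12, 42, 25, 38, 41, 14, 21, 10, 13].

Element-by-element contributions:
18 → 12, 14, 10, 13 → 4
22 → 12, 14, 21, 10, 13 → 5
12 → 10 → 1
42 → 25, 38, 41, 14, 21, 10, 13 → 7
25 → 14, 21, 10, 13 → 4
38 → 14, 21, 10, 13 → 4
41 → 14, 21, 10, 13 → 4
14 → 10, 13 → 2
21 → 10, 13 → 2
10 → none → 0
13 → none → 0
Sum: 4 + 5 + 1 + 7 + 4 + 4 + 4 + 2 + 2 + 0 + 0 = 33

33 out-of-order pairs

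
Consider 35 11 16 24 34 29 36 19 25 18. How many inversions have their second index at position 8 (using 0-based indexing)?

4

The element at index 8 is 25.
Elements before it: 35, 11, 16, 24, 34, 29, 36, 19
Those larger than 25: 35, 34, 29, 36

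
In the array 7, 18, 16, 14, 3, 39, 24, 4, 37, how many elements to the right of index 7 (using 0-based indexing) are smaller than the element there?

The element at index 7 is 4.
Elements after it: 37
None of them are smaller than 4.

0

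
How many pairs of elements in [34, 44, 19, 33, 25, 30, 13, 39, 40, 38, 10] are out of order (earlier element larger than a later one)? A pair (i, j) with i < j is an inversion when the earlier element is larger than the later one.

31 inversions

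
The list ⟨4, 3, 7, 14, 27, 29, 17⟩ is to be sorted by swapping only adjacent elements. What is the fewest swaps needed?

Minimum adjacent swaps = number of inversions (each swap of adjacent out-of-order elements removes one inversion and no swap can remove more).
Count inversions — for each element, later elements that are smaller:
4: 3 → 1
3: none → 0
7: none → 0
14: none → 0
27: 17 → 1
29: 17 → 1
17: none → 0
Total inversions: 1 + 0 + 0 + 0 + 1 + 1 + 0 = 3

3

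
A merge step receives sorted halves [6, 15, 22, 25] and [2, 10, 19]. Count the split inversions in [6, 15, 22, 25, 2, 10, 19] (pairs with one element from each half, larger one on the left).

Take each right-half value and tally the left-half values above it:
r = 2: 6, 15, 22, 25 → 4
r = 10: 15, 22, 25 → 3
r = 19: 22, 25 → 2
Cross-inversions: 4 + 3 + 2 = 9

9 split inversions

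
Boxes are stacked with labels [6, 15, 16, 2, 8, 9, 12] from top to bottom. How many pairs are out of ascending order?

9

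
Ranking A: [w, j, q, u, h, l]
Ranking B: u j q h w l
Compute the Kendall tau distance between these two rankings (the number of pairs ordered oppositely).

6 discordant pairs

Assign each item its position (1..6) in the first ordering, then rewrite the second ordering as that position sequence:
positions: w→1, j→2, q→3, u→4, h→5, l→6
second ordering as positions: [4, 2, 3, 5, 1, 6]
Discordant pairs = inversions in this position sequence.
4: 2, 3, 1 → 3
2: 1 → 1
3: 1 → 1
5: 1 → 1
1: 0
6: 0
Total: 3 + 1 + 1 + 1 + 0 + 0 = 6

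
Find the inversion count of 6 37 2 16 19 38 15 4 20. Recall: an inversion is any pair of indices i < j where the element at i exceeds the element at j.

16 inversions

Count, for each position, how many later elements it exceeds:
6 → 2, 4 → 2
37 → 2, 16, 19, 15, 4, 20 → 6
2 → none → 0
16 → 15, 4 → 2
19 → 15, 4 → 2
38 → 15, 4, 20 → 3
15 → 4 → 1
4 → none → 0
20 → none → 0
Sum: 2 + 6 + 0 + 2 + 2 + 3 + 1 + 0 + 0 = 16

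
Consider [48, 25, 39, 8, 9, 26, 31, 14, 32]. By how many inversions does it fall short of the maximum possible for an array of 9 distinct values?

17

Maximum inversions for 9 distinct elements is C(9, 2) = 9·8/2 = 36.
Current inversions — for each element, count later smaller elements:
48: 8
25: 3
39: 6
8: 0
9: 0
26: 1
31: 1
14: 0
32: 0
Current total: 8 + 3 + 6 + 0 + 0 + 1 + 1 + 0 + 0 = 19
Shortfall: 36 − 19 = 17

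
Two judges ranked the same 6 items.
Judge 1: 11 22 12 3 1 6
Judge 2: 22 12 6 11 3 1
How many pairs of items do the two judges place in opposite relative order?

Assign each item its position (1..6) in the first ordering, then rewrite the second ordering as that position sequence:
positions: 11→1, 22→2, 12→3, 3→4, 1→5, 6→6
second ordering as positions: [2, 3, 6, 1, 4, 5]
Discordant pairs = inversions in this position sequence.
2: 1 → 1
3: 1 → 1
6: 1, 4, 5 → 3
1: 0
4: 0
5: 0
Total: 1 + 1 + 3 + 0 + 0 + 0 = 5

There are 5 discordant pairs.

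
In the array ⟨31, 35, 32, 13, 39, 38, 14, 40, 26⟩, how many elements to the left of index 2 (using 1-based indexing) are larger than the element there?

0 such elements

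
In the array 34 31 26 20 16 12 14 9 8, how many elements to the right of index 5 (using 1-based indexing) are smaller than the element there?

The element at index 5 is 16.
Elements after it: 12, 14, 9, 8
Those smaller than 16: 12, 14, 9, 8

4 such elements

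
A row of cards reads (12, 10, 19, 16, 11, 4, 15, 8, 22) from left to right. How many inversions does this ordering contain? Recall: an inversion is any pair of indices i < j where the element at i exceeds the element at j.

Count, for each position, how many later elements it exceeds:
12 → 10, 11, 4, 8 → 4
10 → 4, 8 → 2
19 → 16, 11, 4, 15, 8 → 5
16 → 11, 4, 15, 8 → 4
11 → 4, 8 → 2
4 → none → 0
15 → 8 → 1
8 → none → 0
22 → none → 0
Sum: 4 + 2 + 5 + 4 + 2 + 0 + 1 + 0 + 0 = 18

18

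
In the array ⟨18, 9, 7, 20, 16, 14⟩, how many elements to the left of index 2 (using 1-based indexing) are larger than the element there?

The element at index 2 is 9.
Elements before it: 18
Those larger than 9: 18

1 such element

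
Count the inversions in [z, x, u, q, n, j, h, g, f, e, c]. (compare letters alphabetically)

55 inversions

For each element, count later entries that are smaller:
z → x, u, q, n, j, h, g, f, e, c → 10
x → u, q, n, j, h, g, f, e, c → 9
u → q, n, j, h, g, f, e, c → 8
q → n, j, h, g, f, e, c → 7
n → j, h, g, f, e, c → 6
j → h, g, f, e, c → 5
h → g, f, e, c → 4
g → f, e, c → 3
f → e, c → 2
e → c → 1
c → none → 0
Sum: 10 + 9 + 8 + 7 + 6 + 5 + 4 + 3 + 2 + 1 + 0 = 55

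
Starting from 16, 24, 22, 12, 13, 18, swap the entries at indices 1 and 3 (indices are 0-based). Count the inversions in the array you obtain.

6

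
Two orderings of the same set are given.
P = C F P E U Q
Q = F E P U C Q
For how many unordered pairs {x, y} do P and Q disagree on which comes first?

5

Assign each item its position (1..6) in the first ordering, then rewrite the second ordering as that position sequence:
positions: C→1, F→2, P→3, E→4, U→5, Q→6
second ordering as positions: [2, 4, 3, 5, 1, 6]
Discordant pairs = inversions in this position sequence.
2: 1 → 1
4: 3, 1 → 2
3: 1 → 1
5: 1 → 1
1: 0
6: 0
Total: 1 + 2 + 1 + 1 + 0 + 0 = 5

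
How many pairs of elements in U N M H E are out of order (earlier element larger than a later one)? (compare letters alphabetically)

10 inversions

Inversion pairs (indices are 0-based):
(0,1): U > N
(0,2): U > M
(0,3): U > H
(0,4): U > E
(1,2): N > M
(1,3): N > H
(1,4): N > E
(2,3): M > H
(2,4): M > E
(3,4): H > E
That's 10 pairs.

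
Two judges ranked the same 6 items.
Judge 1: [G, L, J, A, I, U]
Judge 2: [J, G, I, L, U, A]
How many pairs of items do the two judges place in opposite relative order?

5

Assign each item its position (1..6) in the first ordering, then rewrite the second ordering as that position sequence:
positions: G→1, L→2, J→3, A→4, I→5, U→6
second ordering as positions: [3, 1, 5, 2, 6, 4]
Discordant pairs = inversions in this position sequence.
3: 1, 2 → 2
1: 0
5: 2, 4 → 2
2: 0
6: 4 → 1
4: 0
Total: 2 + 0 + 2 + 0 + 1 + 0 = 5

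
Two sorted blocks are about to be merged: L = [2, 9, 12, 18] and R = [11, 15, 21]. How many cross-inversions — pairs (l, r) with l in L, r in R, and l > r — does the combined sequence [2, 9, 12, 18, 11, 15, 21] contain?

For each element r of the right run, count left-run elements greater than r:
r = 11: 12, 18 → 2
r = 15: 18 → 1
r = 21: none → 0
Cross-inversions: 2 + 1 + 0 = 3

3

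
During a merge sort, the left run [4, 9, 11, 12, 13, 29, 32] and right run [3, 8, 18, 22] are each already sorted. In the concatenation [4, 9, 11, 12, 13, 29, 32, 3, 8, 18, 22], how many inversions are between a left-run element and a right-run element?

Count, for every r in R, how many entries of L exceed r:
r = 3: 4, 9, 11, 12, 13, 29, 32 → 7
r = 8: 9, 11, 12, 13, 29, 32 → 6
r = 18: 29, 32 → 2
r = 22: 29, 32 → 2
Cross-inversions: 7 + 6 + 2 + 2 = 17

17 split inversions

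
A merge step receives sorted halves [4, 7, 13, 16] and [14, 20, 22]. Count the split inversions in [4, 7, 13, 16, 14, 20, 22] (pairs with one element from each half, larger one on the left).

Take each right-half value and tally the left-half values above it:
r = 14: 16 → 1
r = 20: none → 0
r = 22: none → 0
Cross-inversions: 1 + 0 + 0 = 1

1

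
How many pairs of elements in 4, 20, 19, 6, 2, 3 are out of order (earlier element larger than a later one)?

Inversions: 11

For each element, count later entries that are smaller:
4: 2
20: 4
19: 3
6: 2
2: 0
3: 0
Sum: 2 + 4 + 3 + 2 + 0 + 0 = 11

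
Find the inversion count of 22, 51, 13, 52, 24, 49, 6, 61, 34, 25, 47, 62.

Count, for each position, how many later elements it exceeds:
22: 2
51: 7
13: 1
52: 6
24: 1
49: 4
6: 0
61: 3
34: 1
25: 0
47: 0
62: 0
Sum: 2 + 7 + 1 + 6 + 1 + 4 + 0 + 3 + 1 + 0 + 0 + 0 = 25

25 inversions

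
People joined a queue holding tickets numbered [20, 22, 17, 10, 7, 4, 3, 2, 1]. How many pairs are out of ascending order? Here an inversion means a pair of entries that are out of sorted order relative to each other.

35

Sweep left to right; for each value list the smaller values that follow it:
20: 7
22: 7
17: 6
10: 5
7: 4
4: 3
3: 2
2: 1
1: 0
Sum: 7 + 7 + 6 + 5 + 4 + 3 + 2 + 1 + 0 = 35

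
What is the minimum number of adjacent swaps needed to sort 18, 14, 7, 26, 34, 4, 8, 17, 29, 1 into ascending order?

25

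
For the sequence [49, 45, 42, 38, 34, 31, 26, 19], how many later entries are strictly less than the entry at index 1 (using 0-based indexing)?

The element at index 1 is 45.
Elements after it: 42, 38, 34, 31, 26, 19
Those smaller than 45: 42, 38, 34, 31, 26, 19

6 such elements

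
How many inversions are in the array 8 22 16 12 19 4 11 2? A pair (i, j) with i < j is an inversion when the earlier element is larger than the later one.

Count, for each position, how many later elements it exceeds:
8: 2
22: 6
16: 4
12: 3
19: 3
4: 1
11: 1
2: 0
Sum: 2 + 6 + 4 + 3 + 3 + 1 + 1 + 0 = 20

20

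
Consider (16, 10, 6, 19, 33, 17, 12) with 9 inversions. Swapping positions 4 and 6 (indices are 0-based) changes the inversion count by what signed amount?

Positions 4 and 6 hold 33 and 12; after swapping, the array is [16, 10, 6, 19, 12, 17, 33].
Count, for each position, how many later elements it exceeds:
16 → 10, 6, 12 → 3
10 → 6 → 1
6 → none → 0
19 → 12, 17 → 2
12 → none → 0
17 → none → 0
33 → none → 0
Sum: 3 + 1 + 0 + 2 + 0 + 0 + 0 = 6
Change: 6 − 9 = -3

-3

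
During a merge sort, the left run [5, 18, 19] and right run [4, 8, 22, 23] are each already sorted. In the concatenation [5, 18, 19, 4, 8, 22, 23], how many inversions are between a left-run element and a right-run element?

Take each right-half value and tally the left-half values above it:
r = 4: 5, 18, 19 → 3
r = 8: 18, 19 → 2
r = 22: none → 0
r = 23: none → 0
Cross-inversions: 3 + 2 + 0 + 0 = 5

5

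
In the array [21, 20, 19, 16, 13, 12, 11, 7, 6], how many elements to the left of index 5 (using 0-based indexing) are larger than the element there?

5 such elements

The element at index 5 is 12.
Elements before it: 21, 20, 19, 16, 13
Those larger than 12: 21, 20, 19, 16, 13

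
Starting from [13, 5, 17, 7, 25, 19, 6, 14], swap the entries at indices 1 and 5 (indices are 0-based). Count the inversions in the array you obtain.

17 inversions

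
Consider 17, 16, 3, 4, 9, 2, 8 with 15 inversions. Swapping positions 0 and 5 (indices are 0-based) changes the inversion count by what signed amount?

-9

Positions 0 and 5 hold 17 and 2; after swapping, the array is [2, 16, 3, 4, 9, 17, 8].
For each element, count later entries that are smaller:
2: 0
16: 4
3: 0
4: 0
9: 1
17: 1
8: 0
Sum: 0 + 4 + 0 + 0 + 1 + 1 + 0 = 6
Change: 6 − 15 = -9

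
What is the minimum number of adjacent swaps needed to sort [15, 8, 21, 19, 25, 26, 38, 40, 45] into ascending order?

The minimum number of adjacent swaps to sort an array equals its inversion count, since every such swap removes exactly one inversion.
Count inversions — for each element, later elements that are smaller:
15: 8 → 1
8: none → 0
21: 19 → 1
19: none → 0
25: none → 0
26: none → 0
38: none → 0
40: none → 0
45: none → 0
Total inversions: 1 + 0 + 1 + 0 + 0 + 0 + 0 + 0 + 0 = 2

Adjacent swaps: 2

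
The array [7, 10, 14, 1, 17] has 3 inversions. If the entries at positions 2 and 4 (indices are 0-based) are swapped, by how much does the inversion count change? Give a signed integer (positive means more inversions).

Positions 2 and 4 hold 14 and 17; after swapping, the array is [7, 10, 17, 1, 14].
For each element, count later entries that are smaller:
7 → 1 → 1
10 → 1 → 1
17 → 1, 14 → 2
1 → none → 0
14 → none → 0
Sum: 1 + 1 + 2 + 0 + 0 = 4
Change: 4 − 3 = +1

+1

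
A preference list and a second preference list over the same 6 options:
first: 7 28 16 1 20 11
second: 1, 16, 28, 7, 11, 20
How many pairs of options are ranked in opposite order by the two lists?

7

Assign each item its position (1..6) in the first ordering, then rewrite the second ordering as that position sequence:
positions: 7→1, 28→2, 16→3, 1→4, 20→5, 11→6
second ordering as positions: [4, 3, 2, 1, 6, 5]
Discordant pairs = inversions in this position sequence.
4: 3, 2, 1 → 3
3: 2, 1 → 2
2: 1 → 1
1: 0
6: 5 → 1
5: 0
Total: 3 + 2 + 1 + 0 + 1 + 0 = 7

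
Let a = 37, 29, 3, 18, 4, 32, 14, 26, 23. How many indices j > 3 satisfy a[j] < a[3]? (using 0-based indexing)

The element at index 3 is 18.
Elements after it: 4, 32, 14, 26, 23
Those smaller than 18: 4, 14

2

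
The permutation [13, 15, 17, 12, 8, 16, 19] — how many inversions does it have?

Element-by-element contributions:
13 → 12, 8 → 2
15 → 12, 8 → 2
17 → 12, 8, 16 → 3
12 → 8 → 1
8 → none → 0
16 → none → 0
19 → none → 0
Sum: 2 + 2 + 3 + 1 + 0 + 0 + 0 = 8

8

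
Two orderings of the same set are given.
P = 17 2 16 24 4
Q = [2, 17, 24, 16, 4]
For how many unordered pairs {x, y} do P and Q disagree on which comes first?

2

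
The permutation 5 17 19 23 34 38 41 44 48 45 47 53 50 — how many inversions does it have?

For each element, count later entries that are smaller:
5: 0
17: 0
19: 0
23: 0
34: 0
38: 0
41: 0
44: 0
48: 2
45: 0
47: 0
53: 1
50: 0
Sum: 0 + 0 + 0 + 0 + 0 + 0 + 0 + 0 + 2 + 0 + 0 + 1 + 0 = 3

3 inversions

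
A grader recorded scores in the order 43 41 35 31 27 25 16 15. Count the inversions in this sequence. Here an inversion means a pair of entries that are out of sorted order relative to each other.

Element-by-element contributions:
43: 7
41: 6
35: 5
31: 4
27: 3
25: 2
16: 1
15: 0
Sum: 7 + 6 + 5 + 4 + 3 + 2 + 1 + 0 = 28

28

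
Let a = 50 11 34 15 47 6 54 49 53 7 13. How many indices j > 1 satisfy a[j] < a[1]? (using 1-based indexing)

The element at index 1 is 50.
Elements after it: 11, 34, 15, 47, 6, 54, 49, 53, 7, 13
Those smaller than 50: 11, 34, 15, 47, 6, 49, 7, 13

8 such elements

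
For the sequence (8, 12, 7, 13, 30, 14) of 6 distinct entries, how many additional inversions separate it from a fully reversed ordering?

12

Maximum inversions for 6 distinct elements is C(6, 2) = 6·5/2 = 15.
Current inversions — for each element, count later smaller elements:
8: 1
12: 1
7: 0
13: 0
30: 1
14: 0
Current total: 1 + 1 + 0 + 0 + 1 + 0 = 3
Shortfall: 15 − 3 = 12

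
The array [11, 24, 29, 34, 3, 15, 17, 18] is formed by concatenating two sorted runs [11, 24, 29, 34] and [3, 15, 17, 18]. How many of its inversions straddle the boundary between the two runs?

13

For each element r of the right run, count left-run elements greater than r:
r = 3: 11, 24, 29, 34 → 4
r = 15: 24, 29, 34 → 3
r = 17: 24, 29, 34 → 3
r = 18: 24, 29, 34 → 3
Cross-inversions: 4 + 3 + 3 + 3 = 13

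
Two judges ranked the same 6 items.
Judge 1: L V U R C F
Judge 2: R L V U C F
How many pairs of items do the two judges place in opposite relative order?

3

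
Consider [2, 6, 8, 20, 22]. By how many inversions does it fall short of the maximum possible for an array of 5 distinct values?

Maximum inversions for 5 distinct elements is C(5, 2) = 5·4/2 = 10.
Current inversions — for each element, count later smaller elements:
2: 0
6: 0
8: 0
20: 0
22: 0
Current total: 0 + 0 + 0 + 0 + 0 = 0
Shortfall: 10 − 0 = 10

10 inversions short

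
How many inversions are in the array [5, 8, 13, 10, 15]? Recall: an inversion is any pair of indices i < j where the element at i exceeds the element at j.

Inversions: 1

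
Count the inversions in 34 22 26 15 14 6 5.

For each element, count later entries that are smaller:
34 → 22, 26, 15, 14, 6, 5 → 6
22 → 15, 14, 6, 5 → 4
26 → 15, 14, 6, 5 → 4
15 → 14, 6, 5 → 3
14 → 6, 5 → 2
6 → 5 → 1
5 → none → 0
Sum: 6 + 4 + 4 + 3 + 2 + 1 + 0 = 20

20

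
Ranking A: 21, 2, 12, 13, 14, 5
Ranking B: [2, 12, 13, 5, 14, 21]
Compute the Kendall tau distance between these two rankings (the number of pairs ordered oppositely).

Assign each item its position (1..6) in the first ordering, then rewrite the second ordering as that position sequence:
positions: 21→1, 2→2, 12→3, 13→4, 14→5, 5→6
second ordering as positions: [2, 3, 4, 6, 5, 1]
Discordant pairs = inversions in this position sequence.
2: 1 → 1
3: 1 → 1
4: 1 → 1
6: 5, 1 → 2
5: 1 → 1
1: 0
Total: 1 + 1 + 1 + 2 + 1 + 0 = 6

6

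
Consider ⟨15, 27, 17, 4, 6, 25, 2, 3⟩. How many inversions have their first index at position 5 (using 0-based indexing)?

The element at index 5 is 25.
Elements after it: 2, 3
Those smaller than 25: 2, 3

2 such elements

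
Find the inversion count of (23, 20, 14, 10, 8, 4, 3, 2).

There are 28 out-of-order pairs.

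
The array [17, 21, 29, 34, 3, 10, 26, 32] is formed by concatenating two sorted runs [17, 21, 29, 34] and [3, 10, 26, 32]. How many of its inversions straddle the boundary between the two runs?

11 cross-inversions

Count, for every r in R, how many entries of L exceed r:
r = 3: 17, 21, 29, 34 → 4
r = 10: 17, 21, 29, 34 → 4
r = 26: 29, 34 → 2
r = 32: 34 → 1
Cross-inversions: 4 + 4 + 2 + 1 = 11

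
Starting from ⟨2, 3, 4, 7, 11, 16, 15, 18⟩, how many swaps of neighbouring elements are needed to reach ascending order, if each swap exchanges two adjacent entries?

The minimum number of adjacent swaps to sort an array equals its inversion count, since every such swap removes exactly one inversion.
Count inversions — for each element, later elements that are smaller:
2: none → 0
3: none → 0
4: none → 0
7: none → 0
11: none → 0
16: 15 → 1
15: none → 0
18: none → 0
Total inversions: 0 + 0 + 0 + 0 + 0 + 1 + 0 + 0 = 1

1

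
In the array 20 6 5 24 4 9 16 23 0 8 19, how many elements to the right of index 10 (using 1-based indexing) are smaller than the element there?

The element at index 10 is 8.
Elements after it: 19
None of them are smaller than 8.

0 such elements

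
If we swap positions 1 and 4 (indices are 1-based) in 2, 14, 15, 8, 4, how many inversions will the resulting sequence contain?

Positions 1 and 4 hold 2 and 8; after swapping, the array is [8, 14, 15, 2, 4].
Sweep left to right; for each value list the smaller values that follow it:
8: 2
14: 2
15: 2
2: 0
4: 0
Sum: 2 + 2 + 2 + 0 + 0 = 6

6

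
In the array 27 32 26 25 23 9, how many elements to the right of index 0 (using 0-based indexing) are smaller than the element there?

The element at index 0 is 27.
Elements after it: 32, 26, 25, 23, 9
Those smaller than 27: 26, 25, 23, 9

4 such elements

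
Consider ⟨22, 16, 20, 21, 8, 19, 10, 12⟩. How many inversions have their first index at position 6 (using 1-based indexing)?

2

The element at index 6 is 19.
Elements after it: 10, 12
Those smaller than 19: 10, 12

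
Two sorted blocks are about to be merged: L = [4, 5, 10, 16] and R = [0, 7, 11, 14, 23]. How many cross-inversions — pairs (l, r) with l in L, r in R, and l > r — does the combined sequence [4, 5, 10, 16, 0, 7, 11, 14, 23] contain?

Cross-inversions: 8

For each element r of the right run, count left-run elements greater than r:
r = 0: 4, 5, 10, 16 → 4
r = 7: 10, 16 → 2
r = 11: 16 → 1
r = 14: 16 → 1
r = 23: none → 0
Cross-inversions: 4 + 2 + 1 + 1 + 0 = 8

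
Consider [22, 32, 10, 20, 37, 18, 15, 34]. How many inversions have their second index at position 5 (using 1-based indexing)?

0 such elements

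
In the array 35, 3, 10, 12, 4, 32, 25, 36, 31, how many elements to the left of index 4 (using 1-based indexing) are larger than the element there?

The element at index 4 is 12.
Elements before it: 35, 3, 10
Those larger than 12: 35

1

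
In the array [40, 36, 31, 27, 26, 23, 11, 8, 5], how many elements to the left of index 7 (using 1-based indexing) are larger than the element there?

6

The element at index 7 is 11.
Elements before it: 40, 36, 31, 27, 26, 23
Those larger than 11: 40, 36, 31, 27, 26, 23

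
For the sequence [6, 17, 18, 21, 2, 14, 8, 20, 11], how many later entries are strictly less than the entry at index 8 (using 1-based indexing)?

The element at index 8 is 20.
Elements after it: 11
Those smaller than 20: 11

1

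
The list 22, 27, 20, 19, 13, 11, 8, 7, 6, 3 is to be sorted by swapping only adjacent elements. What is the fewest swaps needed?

44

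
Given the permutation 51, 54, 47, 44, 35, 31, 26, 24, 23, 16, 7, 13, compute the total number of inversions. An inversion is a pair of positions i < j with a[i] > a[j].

64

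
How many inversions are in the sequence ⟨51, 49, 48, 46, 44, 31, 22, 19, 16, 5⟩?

45 out-of-order pairs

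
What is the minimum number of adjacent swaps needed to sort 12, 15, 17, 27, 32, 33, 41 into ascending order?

Adjacent swaps: 0

Each adjacent swap fixes exactly one inversion, so the minimum swap count equals the number of inversions.
Count inversions — for each element, later elements that are smaller:
12: none → 0
15: none → 0
17: none → 0
27: none → 0
32: none → 0
33: none → 0
41: none → 0
Total inversions: 0 + 0 + 0 + 0 + 0 + 0 + 0 = 0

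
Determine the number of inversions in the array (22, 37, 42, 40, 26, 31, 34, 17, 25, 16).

For each element, count later entries that are smaller:
22: 2
37: 6
42: 7
40: 6
26: 3
31: 3
34: 3
17: 1
25: 1
16: 0
Sum: 2 + 6 + 7 + 6 + 3 + 3 + 3 + 1 + 1 + 0 = 32

There are 32 out-of-order pairs.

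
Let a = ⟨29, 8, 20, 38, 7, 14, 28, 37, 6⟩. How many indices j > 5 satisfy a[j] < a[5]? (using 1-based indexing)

The element at index 5 is 7.
Elements after it: 14, 28, 37, 6
Those smaller than 7: 6

1 such element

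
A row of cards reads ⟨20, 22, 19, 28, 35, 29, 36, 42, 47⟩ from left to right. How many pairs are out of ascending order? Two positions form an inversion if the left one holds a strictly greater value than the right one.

For each element, count later entries that are smaller:
20 → 19 → 1
22 → 19 → 1
19 → none → 0
28 → none → 0
35 → 29 → 1
29 → none → 0
36 → none → 0
42 → none → 0
47 → none → 0
Sum: 1 + 1 + 0 + 0 + 1 + 0 + 0 + 0 + 0 = 3

Inversions: 3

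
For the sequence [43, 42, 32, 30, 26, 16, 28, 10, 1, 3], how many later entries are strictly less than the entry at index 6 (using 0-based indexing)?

3 such elements

The element at index 6 is 28.
Elements after it: 10, 1, 3
Those smaller than 28: 10, 1, 3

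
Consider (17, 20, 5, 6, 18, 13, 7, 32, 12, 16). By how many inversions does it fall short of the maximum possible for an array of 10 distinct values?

24

Maximum inversions for 10 distinct elements is C(10, 2) = 10·9/2 = 45.
Current inversions — for each element, count later smaller elements:
17: 6
20: 7
5: 0
6: 0
18: 4
13: 2
7: 0
32: 2
12: 0
16: 0
Current total: 6 + 7 + 0 + 0 + 4 + 2 + 0 + 2 + 0 + 0 = 21
Shortfall: 45 − 21 = 24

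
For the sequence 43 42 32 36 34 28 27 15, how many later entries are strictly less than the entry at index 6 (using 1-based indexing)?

2

The element at index 6 is 28.
Elements after it: 27, 15
Those smaller than 28: 27, 15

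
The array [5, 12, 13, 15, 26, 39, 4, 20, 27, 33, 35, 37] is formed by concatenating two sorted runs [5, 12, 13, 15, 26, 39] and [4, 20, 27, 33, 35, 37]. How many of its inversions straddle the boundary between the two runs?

12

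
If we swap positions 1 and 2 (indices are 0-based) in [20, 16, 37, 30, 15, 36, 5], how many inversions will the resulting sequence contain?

Positions 1 and 2 hold 16 and 37; after swapping, the array is [20, 37, 16, 30, 15, 36, 5].
Count, for each position, how many later elements it exceeds:
20 → 16, 15, 5 → 3
37 → 16, 30, 15, 36, 5 → 5
16 → 15, 5 → 2
30 → 15, 5 → 2
15 → 5 → 1
36 → 5 → 1
5 → none → 0
Sum: 3 + 5 + 2 + 2 + 1 + 1 + 0 = 14

14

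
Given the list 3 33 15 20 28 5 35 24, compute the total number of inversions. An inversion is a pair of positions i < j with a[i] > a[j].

10

For each element, count later entries that are smaller:
3 → none → 0
33 → 15, 20, 28, 5, 24 → 5
15 → 5 → 1
20 → 5 → 1
28 → 5, 24 → 2
5 → none → 0
35 → 24 → 1
24 → none → 0
Sum: 0 + 5 + 1 + 1 + 2 + 0 + 1 + 0 = 10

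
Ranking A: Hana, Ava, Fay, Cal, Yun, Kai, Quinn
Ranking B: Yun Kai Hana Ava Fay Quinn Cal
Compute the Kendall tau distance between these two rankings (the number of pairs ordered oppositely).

Assign each item its position (1..7) in the first ordering, then rewrite the second ordering as that position sequence:
positions: Hana→1, Ava→2, Fay→3, Cal→4, Yun→5, Kai→6, Quinn→7
second ordering as positions: [5, 6, 1, 2, 3, 7, 4]
Discordant pairs = inversions in this position sequence.
5: 1, 2, 3, 4 → 4
6: 1, 2, 3, 4 → 4
1: 0
2: 0
3: 0
7: 4 → 1
4: 0
Total: 4 + 4 + 0 + 0 + 0 + 1 + 0 = 9

9 discordant pairs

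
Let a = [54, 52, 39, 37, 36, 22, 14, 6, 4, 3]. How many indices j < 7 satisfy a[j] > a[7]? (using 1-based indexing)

6 such elements

The element at index 7 is 14.
Elements before it: 54, 52, 39, 37, 36, 22
Those larger than 14: 54, 52, 39, 37, 36, 22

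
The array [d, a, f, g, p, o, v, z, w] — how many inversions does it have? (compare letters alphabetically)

3 inversions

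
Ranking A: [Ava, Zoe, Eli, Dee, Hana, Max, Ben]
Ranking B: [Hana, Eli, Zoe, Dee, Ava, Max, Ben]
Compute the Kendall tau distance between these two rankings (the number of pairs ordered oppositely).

Assign each item its position (1..7) in the first ordering, then rewrite the second ordering as that position sequence:
positions: Ava→1, Zoe→2, Eli→3, Dee→4, Hana→5, Max→6, Ben→7
second ordering as positions: [5, 3, 2, 4, 1, 6, 7]
Discordant pairs = inversions in this position sequence.
5: 3, 2, 4, 1 → 4
3: 2, 1 → 2
2: 1 → 1
4: 1 → 1
1: 0
6: 0
7: 0
Total: 4 + 2 + 1 + 1 + 0 + 0 + 0 = 8

There are 8 discordant pairs.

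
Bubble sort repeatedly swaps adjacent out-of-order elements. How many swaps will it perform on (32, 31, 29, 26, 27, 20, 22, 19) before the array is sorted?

There are 26 swaps.

Each adjacent swap fixes exactly one inversion, so the minimum swap count equals the number of inversions.
Count inversions — for each element, later elements that are smaller:
32: 31, 29, 26, 27, 20, 22, 19 → 7
31: 29, 26, 27, 20, 22, 19 → 6
29: 26, 27, 20, 22, 19 → 5
26: 20, 22, 19 → 3
27: 20, 22, 19 → 3
20: 19 → 1
22: 19 → 1
19: none → 0
Total inversions: 7 + 6 + 5 + 3 + 3 + 1 + 1 + 0 = 26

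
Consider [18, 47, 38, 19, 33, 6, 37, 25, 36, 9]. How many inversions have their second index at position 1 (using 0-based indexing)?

0

The element at index 1 is 47.
Elements before it: 18
None of them are larger than 47.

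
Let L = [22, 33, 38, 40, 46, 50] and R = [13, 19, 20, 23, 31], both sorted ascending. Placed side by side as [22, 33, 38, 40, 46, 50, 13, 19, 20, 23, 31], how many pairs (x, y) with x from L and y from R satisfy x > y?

For each element r of the right run, count left-run elements greater than r:
r = 13: 22, 33, 38, 40, 46, 50 → 6
r = 19: 22, 33, 38, 40, 46, 50 → 6
r = 20: 22, 33, 38, 40, 46, 50 → 6
r = 23: 33, 38, 40, 46, 50 → 5
r = 31: 33, 38, 40, 46, 50 → 5
Cross-inversions: 6 + 6 + 6 + 5 + 5 = 28

28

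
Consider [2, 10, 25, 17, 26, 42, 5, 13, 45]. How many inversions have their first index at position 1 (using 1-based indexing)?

The element at index 1 is 2.
Elements after it: 10, 25, 17, 26, 42, 5, 13, 45
None of them are smaller than 2.

0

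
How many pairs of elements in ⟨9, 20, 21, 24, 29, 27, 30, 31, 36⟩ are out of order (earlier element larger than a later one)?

For each element, count later entries that are smaller:
9 → none → 0
20 → none → 0
21 → none → 0
24 → none → 0
29 → 27 → 1
27 → none → 0
30 → none → 0
31 → none → 0
36 → none → 0
Sum: 0 + 0 + 0 + 0 + 1 + 0 + 0 + 0 + 0 = 1

1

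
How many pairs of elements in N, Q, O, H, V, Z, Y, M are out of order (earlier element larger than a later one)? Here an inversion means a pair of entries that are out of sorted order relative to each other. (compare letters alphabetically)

Count, for each position, how many later elements it exceeds:
N → H, M → 2
Q → O, H, M → 3
O → H, M → 2
H → none → 0
V → M → 1
Z → Y, M → 2
Y → M → 1
M → none → 0
Sum: 2 + 3 + 2 + 0 + 1 + 2 + 1 + 0 = 11

11 inversions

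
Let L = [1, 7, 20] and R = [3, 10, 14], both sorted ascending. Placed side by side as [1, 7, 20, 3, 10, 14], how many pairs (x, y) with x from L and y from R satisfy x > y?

4

For each element r of the right run, count left-run elements greater than r:
r = 3: 7, 20 → 2
r = 10: 20 → 1
r = 14: 20 → 1
Cross-inversions: 2 + 1 + 1 = 4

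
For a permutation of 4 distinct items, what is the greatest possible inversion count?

A reversed (strictly descending) arrangement makes every pair an inversion, giving C(4, 2) inversions.
C(4, 2) = 4·3/2 = 6

6 inversions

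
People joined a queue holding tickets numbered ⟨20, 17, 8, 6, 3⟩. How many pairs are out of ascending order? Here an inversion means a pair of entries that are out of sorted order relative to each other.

Listing every pair i<j with a[i]>a[j] (using 0-based positions):
(0,1): 20 > 17
(0,2): 20 > 8
(0,3): 20 > 6
(0,4): 20 > 3
(1,2): 17 > 8
(1,3): 17 > 6
(1,4): 17 > 3
(2,3): 8 > 6
(2,4): 8 > 3
(3,4): 6 > 3
That's 10 pairs.

Out-of-order pairs: 10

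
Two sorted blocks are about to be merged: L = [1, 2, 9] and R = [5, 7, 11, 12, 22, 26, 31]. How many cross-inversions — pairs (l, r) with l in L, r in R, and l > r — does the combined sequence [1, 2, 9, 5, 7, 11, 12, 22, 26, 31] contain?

2

Take each right-half value and tally the left-half values above it:
r = 5: 9 → 1
r = 7: 9 → 1
r = 11: none → 0
r = 12: none → 0
r = 22: none → 0
r = 26: none → 0
r = 31: none → 0
Cross-inversions: 1 + 1 + 0 + 0 + 0 + 0 + 0 = 2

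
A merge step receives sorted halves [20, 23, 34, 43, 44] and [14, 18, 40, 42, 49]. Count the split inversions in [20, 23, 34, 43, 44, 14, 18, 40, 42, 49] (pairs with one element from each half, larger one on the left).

For each element r of the right run, count left-run elements greater than r:
r = 14: 20, 23, 34, 43, 44 → 5
r = 18: 20, 23, 34, 43, 44 → 5
r = 40: 43, 44 → 2
r = 42: 43, 44 → 2
r = 49: none → 0
Cross-inversions: 5 + 5 + 2 + 2 + 0 = 14

14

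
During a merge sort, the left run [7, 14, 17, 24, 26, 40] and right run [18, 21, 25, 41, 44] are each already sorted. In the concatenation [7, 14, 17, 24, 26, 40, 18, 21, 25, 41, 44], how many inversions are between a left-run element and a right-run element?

Take each right-half value and tally the left-half values above it:
r = 18: 24, 26, 40 → 3
r = 21: 24, 26, 40 → 3
r = 25: 26, 40 → 2
r = 41: none → 0
r = 44: none → 0
Cross-inversions: 3 + 3 + 2 + 0 + 0 = 8

8 cross-inversions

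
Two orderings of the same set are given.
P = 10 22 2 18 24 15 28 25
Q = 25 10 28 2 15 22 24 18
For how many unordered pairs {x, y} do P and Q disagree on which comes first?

Assign each item its position (1..8) in the first ordering, then rewrite the second ordering as that position sequence:
positions: 10→1, 22→2, 2→3, 18→4, 24→5, 15→6, 28→7, 25→8
second ordering as positions: [8, 1, 7, 3, 6, 2, 5, 4]
Discordant pairs = inversions in this position sequence.
8: 1, 7, 3, 6, 2, 5, 4 → 7
1: 0
7: 3, 6, 2, 5, 4 → 5
3: 2 → 1
6: 2, 5, 4 → 3
2: 0
5: 4 → 1
4: 0
Total: 7 + 0 + 5 + 1 + 3 + 0 + 1 + 0 = 17

17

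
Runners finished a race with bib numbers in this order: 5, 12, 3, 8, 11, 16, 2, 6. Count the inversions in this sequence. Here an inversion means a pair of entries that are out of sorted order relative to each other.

For each element, count later entries that are smaller:
5: 2
12: 5
3: 1
8: 2
11: 2
16: 2
2: 0
6: 0
Sum: 2 + 5 + 1 + 2 + 2 + 2 + 0 + 0 = 14

14 out-of-order pairs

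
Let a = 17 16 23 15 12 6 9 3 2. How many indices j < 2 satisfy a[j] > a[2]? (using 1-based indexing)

1 such element

The element at index 2 is 16.
Elements before it: 17
Those larger than 16: 17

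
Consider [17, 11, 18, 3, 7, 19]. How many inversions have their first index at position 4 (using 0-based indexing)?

0

The element at index 4 is 7.
Elements after it: 19
None of them are smaller than 7.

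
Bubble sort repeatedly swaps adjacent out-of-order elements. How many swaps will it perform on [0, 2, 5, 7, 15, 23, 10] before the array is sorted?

Swaps: 2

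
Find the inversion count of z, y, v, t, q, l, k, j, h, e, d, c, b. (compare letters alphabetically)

Sweep left to right; for each value list the smaller values that follow it:
z: 12
y: 11
v: 10
t: 9
q: 8
l: 7
k: 6
j: 5
h: 4
e: 3
d: 2
c: 1
b: 0
Sum: 12 + 11 + 10 + 9 + 8 + 7 + 6 + 5 + 4 + 3 + 2 + 1 + 0 = 78

78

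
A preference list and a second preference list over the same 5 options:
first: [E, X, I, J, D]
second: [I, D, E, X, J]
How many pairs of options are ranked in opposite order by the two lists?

5

Assign each item its position (1..5) in the first ordering, then rewrite the second ordering as that position sequence:
positions: E→1, X→2, I→3, J→4, D→5
second ordering as positions: [3, 5, 1, 2, 4]
Discordant pairs = inversions in this position sequence.
3: 1, 2 → 2
5: 1, 2, 4 → 3
1: 0
2: 0
4: 0
Total: 2 + 3 + 0 + 0 + 0 = 5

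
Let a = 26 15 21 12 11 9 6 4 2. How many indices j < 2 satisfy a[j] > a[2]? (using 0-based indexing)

1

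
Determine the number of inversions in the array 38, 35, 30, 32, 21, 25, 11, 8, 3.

34

Element-by-element contributions:
38 → 35, 30, 32, 21, 25, 11, 8, 3 → 8
35 → 30, 32, 21, 25, 11, 8, 3 → 7
30 → 21, 25, 11, 8, 3 → 5
32 → 21, 25, 11, 8, 3 → 5
21 → 11, 8, 3 → 3
25 → 11, 8, 3 → 3
11 → 8, 3 → 2
8 → 3 → 1
3 → none → 0
Sum: 8 + 7 + 5 + 5 + 3 + 3 + 2 + 1 + 0 = 34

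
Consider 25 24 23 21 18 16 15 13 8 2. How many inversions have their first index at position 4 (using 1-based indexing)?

The element at index 4 is 21.
Elements after it: 18, 16, 15, 13, 8, 2
Those smaller than 21: 18, 16, 15, 13, 8, 2

6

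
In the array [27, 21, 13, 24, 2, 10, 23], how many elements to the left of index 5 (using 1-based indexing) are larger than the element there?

The element at index 5 is 2.
Elements before it: 27, 21, 13, 24
Those larger than 2: 27, 21, 13, 24

4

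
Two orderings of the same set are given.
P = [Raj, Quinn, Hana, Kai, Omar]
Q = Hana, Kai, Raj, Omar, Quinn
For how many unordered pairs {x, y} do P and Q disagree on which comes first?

Assign each item its position (1..5) in the first ordering, then rewrite the second ordering as that position sequence:
positions: Raj→1, Quinn→2, Hana→3, Kai→4, Omar→5
second ordering as positions: [3, 4, 1, 5, 2]
Discordant pairs = inversions in this position sequence.
3: 1, 2 → 2
4: 1, 2 → 2
1: 0
5: 2 → 1
2: 0
Total: 2 + 2 + 0 + 1 + 0 = 5

5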